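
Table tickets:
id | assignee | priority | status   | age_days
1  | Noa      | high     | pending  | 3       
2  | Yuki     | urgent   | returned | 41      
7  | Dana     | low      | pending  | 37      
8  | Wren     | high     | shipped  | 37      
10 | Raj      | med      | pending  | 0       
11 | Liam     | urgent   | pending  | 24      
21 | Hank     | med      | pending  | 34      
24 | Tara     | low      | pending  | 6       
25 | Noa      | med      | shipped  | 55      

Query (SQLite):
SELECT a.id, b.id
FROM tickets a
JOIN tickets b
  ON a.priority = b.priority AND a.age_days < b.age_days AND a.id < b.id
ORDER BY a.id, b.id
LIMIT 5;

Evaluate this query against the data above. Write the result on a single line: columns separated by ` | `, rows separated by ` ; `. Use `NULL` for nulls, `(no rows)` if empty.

Pairs (a,b) with same priority, a.age_days < b.age_days, a.id < b.id.
priority groups: high:{1,8} low:{7,24} med:{10,21,25} urgent:{2,11}
Ordered by (a.id, b.id); first 5.

1 | 8 ; 10 | 21 ; 10 | 25 ; 21 | 25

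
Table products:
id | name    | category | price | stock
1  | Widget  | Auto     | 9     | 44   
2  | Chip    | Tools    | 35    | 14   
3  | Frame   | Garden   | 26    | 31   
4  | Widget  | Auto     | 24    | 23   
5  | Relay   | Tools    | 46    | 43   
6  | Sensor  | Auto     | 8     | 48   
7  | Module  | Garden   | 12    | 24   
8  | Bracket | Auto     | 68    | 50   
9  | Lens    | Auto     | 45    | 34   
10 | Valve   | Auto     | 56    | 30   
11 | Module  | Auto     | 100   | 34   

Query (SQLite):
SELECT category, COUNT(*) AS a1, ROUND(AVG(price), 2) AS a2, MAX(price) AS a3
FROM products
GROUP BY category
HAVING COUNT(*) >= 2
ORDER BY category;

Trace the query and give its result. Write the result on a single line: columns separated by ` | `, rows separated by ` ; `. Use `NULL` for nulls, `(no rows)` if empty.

Group products by category.
Per group compute: COUNT(*), ROUND(AVG(price), 2), MAX(price).
HAVING: drop groups with fewer than 2 rows.
  Auto: ids {1, 4, 6, 8, 9, 10, 11} → COUNT(*)=7, ROUND(AVG(price), 2)=44.29, MAX(price)=100
  Garden: ids {3, 7} → COUNT(*)=2, ROUND(AVG(price), 2)=19, MAX(price)=26
  Tools: ids {2, 5} → COUNT(*)=2, ROUND(AVG(price), 2)=40.5, MAX(price)=46

Auto | 7 | 44.29 | 100 ; Garden | 2 | 19 | 26 ; Tools | 2 | 40.5 | 46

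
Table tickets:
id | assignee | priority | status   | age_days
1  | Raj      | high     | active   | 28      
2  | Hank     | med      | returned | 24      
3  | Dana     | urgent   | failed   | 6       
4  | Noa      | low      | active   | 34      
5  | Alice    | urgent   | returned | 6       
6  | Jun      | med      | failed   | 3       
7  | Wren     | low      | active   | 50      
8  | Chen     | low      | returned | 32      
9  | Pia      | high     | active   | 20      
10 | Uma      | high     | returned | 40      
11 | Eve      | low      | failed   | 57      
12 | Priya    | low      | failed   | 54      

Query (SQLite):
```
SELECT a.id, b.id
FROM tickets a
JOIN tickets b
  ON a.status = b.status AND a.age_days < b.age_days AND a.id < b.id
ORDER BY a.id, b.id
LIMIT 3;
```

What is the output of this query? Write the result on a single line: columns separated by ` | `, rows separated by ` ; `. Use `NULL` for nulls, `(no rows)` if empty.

1 | 4 ; 1 | 7 ; 2 | 8

Pairs (a,b) with same status, a.age_days < b.age_days, a.id < b.id.
status groups: active:{1,4,7,9} failed:{3,6,11,12} returned:{2,5,8,10}
Ordered by (a.id, b.id); first 3.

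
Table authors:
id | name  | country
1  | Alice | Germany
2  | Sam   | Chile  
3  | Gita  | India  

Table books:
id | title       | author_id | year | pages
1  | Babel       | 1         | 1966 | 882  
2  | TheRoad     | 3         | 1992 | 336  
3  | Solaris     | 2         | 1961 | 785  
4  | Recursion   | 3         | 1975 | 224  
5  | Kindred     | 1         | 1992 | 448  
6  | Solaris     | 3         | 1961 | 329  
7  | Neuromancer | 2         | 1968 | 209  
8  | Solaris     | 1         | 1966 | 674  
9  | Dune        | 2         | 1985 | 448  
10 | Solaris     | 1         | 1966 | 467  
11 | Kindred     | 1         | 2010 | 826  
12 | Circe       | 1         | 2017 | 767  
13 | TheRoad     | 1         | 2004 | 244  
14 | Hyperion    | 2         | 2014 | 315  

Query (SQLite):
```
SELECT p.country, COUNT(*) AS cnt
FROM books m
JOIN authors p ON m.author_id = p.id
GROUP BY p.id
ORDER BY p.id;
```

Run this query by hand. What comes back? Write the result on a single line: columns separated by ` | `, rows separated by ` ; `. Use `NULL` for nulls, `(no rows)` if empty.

Join each books row to its authors via author_id.
Group joined rows by authors.id; compute COUNT(*) per group.
  1: ids {1, 5, 8, 10, 11, 12, 13} → COUNT(*)=7
  2: ids {3, 7, 9, 14} → COUNT(*)=4
  3: ids {2, 4, 6} → COUNT(*)=3

Germany | 7 ; Chile | 4 ; India | 3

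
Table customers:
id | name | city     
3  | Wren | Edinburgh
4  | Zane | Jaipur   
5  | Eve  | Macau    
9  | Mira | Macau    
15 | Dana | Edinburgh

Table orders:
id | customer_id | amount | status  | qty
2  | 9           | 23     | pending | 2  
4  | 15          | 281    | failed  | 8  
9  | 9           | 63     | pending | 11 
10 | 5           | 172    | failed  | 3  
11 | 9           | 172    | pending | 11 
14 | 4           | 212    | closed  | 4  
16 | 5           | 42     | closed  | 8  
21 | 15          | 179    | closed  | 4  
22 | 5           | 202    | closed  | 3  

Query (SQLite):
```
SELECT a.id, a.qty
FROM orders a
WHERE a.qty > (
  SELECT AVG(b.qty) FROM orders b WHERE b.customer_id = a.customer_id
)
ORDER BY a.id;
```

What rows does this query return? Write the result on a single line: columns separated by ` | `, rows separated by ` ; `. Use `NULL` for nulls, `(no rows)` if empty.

For each orders row a, compute AVG(qty) over rows sharing a.customer_id.
Keep row a if a.qty > that per-group AVG.
  customer_id=4: AVG(qty) = 4.0
  customer_id=5: AVG(qty) = 4.666667
  customer_id=9: AVG(qty) = 8.0
  customer_id=15: AVG(qty) = 6.0

4 | 8 ; 9 | 11 ; 11 | 11 ; 16 | 8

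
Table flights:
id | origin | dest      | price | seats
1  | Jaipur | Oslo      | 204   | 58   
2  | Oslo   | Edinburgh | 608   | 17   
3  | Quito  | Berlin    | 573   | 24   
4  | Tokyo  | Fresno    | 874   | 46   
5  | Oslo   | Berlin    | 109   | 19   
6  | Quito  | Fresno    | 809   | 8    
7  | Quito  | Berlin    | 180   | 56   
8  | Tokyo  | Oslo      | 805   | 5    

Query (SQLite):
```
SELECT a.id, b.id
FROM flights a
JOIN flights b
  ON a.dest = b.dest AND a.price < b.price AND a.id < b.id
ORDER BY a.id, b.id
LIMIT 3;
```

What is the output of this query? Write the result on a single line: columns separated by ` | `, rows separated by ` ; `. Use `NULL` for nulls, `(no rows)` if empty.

Pairs (a,b) with same dest, a.price < b.price, a.id < b.id.
dest groups: Berlin:{3,5,7} Edinburgh:{2} Fresno:{4,6} Oslo:{1,8}
Ordered by (a.id, b.id); first 3.

1 | 8 ; 5 | 7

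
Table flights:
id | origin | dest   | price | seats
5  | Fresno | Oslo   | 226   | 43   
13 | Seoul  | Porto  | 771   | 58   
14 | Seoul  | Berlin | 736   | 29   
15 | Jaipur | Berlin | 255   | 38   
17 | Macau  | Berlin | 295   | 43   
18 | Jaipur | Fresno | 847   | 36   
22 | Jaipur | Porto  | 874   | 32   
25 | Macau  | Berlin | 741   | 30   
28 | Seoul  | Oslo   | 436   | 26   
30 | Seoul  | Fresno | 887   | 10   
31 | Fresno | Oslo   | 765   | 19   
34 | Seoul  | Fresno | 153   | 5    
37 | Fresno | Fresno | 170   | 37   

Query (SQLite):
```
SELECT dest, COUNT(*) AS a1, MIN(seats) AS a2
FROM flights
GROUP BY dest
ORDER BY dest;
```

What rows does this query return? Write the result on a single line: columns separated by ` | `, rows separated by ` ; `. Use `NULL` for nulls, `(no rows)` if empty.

Group flights by dest.
Per group compute: COUNT(*), MIN(seats).
  Berlin: ids {14, 15, 17, 25} → COUNT(*)=4, MIN(seats)=29
  Fresno: ids {18, 30, 34, 37} → COUNT(*)=4, MIN(seats)=5
  Oslo: ids {5, 28, 31} → COUNT(*)=3, MIN(seats)=19
  Porto: ids {13, 22} → COUNT(*)=2, MIN(seats)=32

Berlin | 4 | 29 ; Fresno | 4 | 5 ; Oslo | 3 | 19 ; Porto | 2 | 32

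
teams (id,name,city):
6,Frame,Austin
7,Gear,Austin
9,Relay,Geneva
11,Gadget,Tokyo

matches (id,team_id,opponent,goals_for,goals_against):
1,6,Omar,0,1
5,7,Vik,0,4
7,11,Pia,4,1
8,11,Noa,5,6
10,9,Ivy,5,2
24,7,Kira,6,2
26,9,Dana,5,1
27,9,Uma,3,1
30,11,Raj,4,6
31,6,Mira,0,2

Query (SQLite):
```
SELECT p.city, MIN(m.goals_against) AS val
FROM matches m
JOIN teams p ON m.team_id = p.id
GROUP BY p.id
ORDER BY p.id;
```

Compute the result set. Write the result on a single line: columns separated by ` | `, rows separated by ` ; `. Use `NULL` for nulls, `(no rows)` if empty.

Join each matches row to its teams via team_id.
Group joined rows by teams.id; compute MIN(m.goals_against) per group.
  6: ids {1, 31} → MIN(m.goals_against)=1
  7: ids {5, 24} → MIN(m.goals_against)=2
  9: ids {10, 26, 27} → MIN(m.goals_against)=1
  11: ids {7, 8, 30} → MIN(m.goals_against)=1

Austin | 1 ; Austin | 2 ; Geneva | 1 ; Tokyo | 1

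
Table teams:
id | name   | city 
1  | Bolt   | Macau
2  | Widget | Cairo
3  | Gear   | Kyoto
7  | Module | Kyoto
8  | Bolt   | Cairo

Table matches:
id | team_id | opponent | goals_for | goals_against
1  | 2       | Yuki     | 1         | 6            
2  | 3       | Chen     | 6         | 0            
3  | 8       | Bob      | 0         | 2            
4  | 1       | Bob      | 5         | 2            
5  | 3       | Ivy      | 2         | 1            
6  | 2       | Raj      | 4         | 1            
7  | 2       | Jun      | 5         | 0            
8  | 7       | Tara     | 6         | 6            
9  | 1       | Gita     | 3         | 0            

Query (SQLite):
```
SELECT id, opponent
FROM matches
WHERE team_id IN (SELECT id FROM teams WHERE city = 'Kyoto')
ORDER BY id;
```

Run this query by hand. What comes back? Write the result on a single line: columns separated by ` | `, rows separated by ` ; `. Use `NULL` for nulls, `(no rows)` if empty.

Inner query: teams.id where city = 'Kyoto'.
Outer: keep matches rows whose team_id is in that set.
Inner query → {3, 7}

2 | Chen ; 5 | Ivy ; 8 | Tara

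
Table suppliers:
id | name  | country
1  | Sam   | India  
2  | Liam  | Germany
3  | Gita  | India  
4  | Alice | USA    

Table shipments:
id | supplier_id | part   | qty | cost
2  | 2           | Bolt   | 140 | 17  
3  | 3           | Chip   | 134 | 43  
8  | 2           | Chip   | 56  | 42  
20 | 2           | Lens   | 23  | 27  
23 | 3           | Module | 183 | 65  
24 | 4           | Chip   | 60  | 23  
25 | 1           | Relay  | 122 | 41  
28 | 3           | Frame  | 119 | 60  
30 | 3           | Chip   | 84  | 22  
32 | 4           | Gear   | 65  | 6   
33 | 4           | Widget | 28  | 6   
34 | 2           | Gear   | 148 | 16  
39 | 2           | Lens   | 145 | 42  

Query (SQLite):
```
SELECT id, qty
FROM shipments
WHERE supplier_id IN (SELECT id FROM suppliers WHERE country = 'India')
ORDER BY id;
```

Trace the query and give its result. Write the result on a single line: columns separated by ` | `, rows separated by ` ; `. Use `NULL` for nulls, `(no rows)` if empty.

3 | 134 ; 23 | 183 ; 25 | 122 ; 28 | 119 ; 30 | 84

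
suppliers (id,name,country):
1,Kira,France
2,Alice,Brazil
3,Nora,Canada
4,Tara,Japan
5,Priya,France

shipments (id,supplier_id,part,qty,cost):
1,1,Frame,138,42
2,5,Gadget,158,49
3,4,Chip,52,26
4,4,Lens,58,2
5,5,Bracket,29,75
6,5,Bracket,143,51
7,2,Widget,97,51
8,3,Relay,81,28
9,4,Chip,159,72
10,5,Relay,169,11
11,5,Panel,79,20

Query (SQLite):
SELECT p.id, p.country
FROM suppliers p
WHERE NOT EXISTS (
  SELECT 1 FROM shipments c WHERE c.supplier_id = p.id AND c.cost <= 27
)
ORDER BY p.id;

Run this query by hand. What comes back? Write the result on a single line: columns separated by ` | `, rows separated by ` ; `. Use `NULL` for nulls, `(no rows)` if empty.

For each suppliers row, check whether any shipments with matching supplier_id has cost <= 27.
Keep rows where that is false.

1 | France ; 2 | Brazil ; 3 | Canada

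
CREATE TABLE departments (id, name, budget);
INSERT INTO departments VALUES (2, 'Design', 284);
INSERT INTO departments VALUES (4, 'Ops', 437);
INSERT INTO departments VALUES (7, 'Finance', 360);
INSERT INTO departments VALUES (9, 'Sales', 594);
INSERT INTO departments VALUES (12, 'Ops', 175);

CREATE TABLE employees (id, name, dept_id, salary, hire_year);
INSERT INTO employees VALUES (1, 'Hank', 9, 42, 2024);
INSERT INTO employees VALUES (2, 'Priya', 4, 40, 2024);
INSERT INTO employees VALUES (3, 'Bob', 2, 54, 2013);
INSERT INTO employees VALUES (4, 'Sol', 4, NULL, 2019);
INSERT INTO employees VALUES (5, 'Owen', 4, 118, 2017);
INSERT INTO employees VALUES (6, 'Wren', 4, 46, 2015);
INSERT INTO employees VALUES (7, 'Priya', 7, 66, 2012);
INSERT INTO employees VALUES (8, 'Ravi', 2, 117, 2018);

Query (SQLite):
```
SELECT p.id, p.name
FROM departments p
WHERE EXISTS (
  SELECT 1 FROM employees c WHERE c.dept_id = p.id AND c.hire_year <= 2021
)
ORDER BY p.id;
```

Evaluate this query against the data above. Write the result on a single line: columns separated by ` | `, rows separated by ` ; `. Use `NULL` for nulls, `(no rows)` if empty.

2 | Design ; 4 | Ops ; 7 | Finance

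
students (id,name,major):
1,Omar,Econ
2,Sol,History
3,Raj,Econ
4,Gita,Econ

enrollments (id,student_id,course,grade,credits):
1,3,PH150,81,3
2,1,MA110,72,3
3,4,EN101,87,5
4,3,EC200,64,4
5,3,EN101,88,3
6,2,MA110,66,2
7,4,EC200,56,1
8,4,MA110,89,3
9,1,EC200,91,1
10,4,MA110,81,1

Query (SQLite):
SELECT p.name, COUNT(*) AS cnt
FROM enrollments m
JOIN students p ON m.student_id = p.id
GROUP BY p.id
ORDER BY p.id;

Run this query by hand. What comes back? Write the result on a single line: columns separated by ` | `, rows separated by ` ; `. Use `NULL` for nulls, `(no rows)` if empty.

Join each enrollments row to its students via student_id.
Group joined rows by students.id; compute COUNT(*) per group.
  1: ids {2, 9} → COUNT(*)=2
  2: ids {6} → COUNT(*)=1
  3: ids {1, 4, 5} → COUNT(*)=3
  4: ids {3, 7, 8, 10} → COUNT(*)=4

Omar | 2 ; Sol | 1 ; Raj | 3 ; Gita | 4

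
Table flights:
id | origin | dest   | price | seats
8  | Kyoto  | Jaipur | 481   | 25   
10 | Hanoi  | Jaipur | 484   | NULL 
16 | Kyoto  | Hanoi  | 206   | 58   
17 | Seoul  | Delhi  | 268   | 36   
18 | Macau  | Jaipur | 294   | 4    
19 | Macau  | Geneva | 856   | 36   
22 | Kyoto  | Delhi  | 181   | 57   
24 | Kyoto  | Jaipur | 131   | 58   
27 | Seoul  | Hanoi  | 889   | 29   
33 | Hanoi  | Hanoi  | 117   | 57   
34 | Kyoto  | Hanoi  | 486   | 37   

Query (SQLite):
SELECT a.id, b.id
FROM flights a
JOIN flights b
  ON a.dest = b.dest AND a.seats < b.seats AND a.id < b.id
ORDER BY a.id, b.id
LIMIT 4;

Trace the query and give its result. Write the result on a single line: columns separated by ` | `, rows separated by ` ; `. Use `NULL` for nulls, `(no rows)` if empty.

Pairs (a,b) with same dest, a.seats < b.seats, a.id < b.id.
dest groups: Delhi:{17,22} Geneva:{19} Hanoi:{16,27,33,34} Jaipur:{8,10,18,24}
Ordered by (a.id, b.id); first 4.

8 | 24 ; 17 | 22 ; 18 | 24 ; 27 | 33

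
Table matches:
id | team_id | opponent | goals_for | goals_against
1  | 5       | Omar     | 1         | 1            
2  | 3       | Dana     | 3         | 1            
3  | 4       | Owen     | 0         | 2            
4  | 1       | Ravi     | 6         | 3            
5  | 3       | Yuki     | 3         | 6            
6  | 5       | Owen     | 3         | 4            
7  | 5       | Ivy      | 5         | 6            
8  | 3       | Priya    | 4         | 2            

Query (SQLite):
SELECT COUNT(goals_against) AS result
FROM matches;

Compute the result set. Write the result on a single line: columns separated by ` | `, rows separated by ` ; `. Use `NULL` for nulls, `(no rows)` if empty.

All goals_against values: [1, 1, 2, 3, 6, 4, 6, 2].
COUNT(goals_against) counts non-NULL values → 8.

8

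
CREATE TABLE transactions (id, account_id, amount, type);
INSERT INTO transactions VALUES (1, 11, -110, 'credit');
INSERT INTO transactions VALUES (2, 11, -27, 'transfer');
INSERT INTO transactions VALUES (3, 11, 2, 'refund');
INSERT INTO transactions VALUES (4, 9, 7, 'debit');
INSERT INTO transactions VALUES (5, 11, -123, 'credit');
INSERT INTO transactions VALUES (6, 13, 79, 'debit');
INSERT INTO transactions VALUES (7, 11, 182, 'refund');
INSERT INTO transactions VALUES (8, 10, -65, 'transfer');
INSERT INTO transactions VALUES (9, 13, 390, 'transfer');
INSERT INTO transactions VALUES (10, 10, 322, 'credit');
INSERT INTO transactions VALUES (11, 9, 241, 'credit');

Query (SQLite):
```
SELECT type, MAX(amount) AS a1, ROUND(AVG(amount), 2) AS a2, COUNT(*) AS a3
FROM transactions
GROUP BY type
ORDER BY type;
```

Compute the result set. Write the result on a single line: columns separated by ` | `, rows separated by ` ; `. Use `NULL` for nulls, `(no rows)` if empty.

credit | 322 | 82.5 | 4 ; debit | 79 | 43 | 2 ; refund | 182 | 92 | 2 ; transfer | 390 | 99.33 | 3

Group transactions by type.
Per group compute: MAX(amount), ROUND(AVG(amount), 2), COUNT(*).
  credit: ids {1, 5, 10, 11} → MAX(amount)=322, ROUND(AVG(amount), 2)=82.5, COUNT(*)=4
  debit: ids {4, 6} → MAX(amount)=79, ROUND(AVG(amount), 2)=43, COUNT(*)=2
  refund: ids {3, 7} → MAX(amount)=182, ROUND(AVG(amount), 2)=92, COUNT(*)=2
  transfer: ids {2, 8, 9} → MAX(amount)=390, ROUND(AVG(amount), 2)=99.33, COUNT(*)=3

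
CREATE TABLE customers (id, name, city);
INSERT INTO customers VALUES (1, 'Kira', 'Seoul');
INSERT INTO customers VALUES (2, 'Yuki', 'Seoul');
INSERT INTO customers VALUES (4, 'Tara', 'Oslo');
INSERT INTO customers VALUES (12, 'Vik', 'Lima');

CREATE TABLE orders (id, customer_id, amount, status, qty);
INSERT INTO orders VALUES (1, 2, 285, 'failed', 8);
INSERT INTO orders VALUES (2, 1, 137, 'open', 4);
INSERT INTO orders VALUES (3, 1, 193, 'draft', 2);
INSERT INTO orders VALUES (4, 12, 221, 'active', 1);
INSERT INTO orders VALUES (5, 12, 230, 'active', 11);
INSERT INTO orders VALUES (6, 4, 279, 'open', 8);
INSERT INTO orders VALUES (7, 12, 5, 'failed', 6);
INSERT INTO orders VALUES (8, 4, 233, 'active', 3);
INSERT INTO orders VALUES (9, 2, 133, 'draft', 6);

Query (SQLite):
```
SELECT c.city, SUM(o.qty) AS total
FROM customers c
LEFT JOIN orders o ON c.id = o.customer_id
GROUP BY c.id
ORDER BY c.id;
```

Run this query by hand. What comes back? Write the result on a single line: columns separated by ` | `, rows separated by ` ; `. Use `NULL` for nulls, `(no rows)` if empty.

Seoul | 6 ; Seoul | 14 ; Oslo | 11 ; Lima | 18

LEFT JOIN keeps every customers row; unmatched ones get NULL for orders columns.
Group by customers.id and compute SUM(o.qty). SUM over an all-NULL group is NULL.
  1: ids {2, 3} → SUM(o.qty)=6
  2: ids {1, 9} → SUM(o.qty)=14
  4: ids {6, 8} → SUM(o.qty)=11
  12: ids {4, 5, 7} → SUM(o.qty)=18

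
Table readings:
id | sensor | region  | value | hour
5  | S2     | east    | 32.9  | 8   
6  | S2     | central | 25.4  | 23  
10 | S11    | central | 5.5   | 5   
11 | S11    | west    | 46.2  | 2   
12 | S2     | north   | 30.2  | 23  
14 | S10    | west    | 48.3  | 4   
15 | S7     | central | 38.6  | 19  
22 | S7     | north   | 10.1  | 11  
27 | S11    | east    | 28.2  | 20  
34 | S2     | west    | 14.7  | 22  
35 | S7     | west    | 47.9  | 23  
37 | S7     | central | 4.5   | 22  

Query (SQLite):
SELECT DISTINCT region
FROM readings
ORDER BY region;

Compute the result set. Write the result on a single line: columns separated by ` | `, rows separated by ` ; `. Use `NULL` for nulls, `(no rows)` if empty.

central ; east ; north ; west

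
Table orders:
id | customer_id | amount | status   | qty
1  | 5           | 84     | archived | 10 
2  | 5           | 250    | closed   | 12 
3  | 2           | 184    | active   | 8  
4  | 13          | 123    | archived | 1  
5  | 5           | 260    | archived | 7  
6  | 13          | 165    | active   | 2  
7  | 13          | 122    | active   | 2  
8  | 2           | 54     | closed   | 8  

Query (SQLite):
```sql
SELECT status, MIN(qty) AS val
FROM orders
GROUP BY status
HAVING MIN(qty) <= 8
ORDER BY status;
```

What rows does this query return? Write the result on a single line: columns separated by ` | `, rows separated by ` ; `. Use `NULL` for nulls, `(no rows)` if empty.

active | 2 ; archived | 1 ; closed | 8

Partition orders by status; compute MIN(qty) within each group.
HAVING: keep groups where MIN(qty) <= 8.
  active: ids {3, 6, 7} → MIN(qty)=2
  archived: ids {1, 4, 5} → MIN(qty)=1
  closed: ids {2, 8} → MIN(qty)=8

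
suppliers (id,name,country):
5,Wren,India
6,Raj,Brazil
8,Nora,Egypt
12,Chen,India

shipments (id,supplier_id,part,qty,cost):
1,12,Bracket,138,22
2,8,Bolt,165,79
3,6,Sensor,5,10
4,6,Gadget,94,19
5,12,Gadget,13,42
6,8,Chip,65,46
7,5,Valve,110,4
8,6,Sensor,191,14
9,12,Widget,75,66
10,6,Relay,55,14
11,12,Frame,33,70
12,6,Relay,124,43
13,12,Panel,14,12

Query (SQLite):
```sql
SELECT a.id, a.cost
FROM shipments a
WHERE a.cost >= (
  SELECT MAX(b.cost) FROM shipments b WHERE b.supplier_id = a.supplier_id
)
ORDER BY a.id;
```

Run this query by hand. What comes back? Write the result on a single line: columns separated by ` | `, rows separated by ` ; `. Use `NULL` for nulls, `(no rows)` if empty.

For each shipments row a, compute MAX(cost) over rows sharing a.supplier_id.
Keep row a if a.cost >= that per-group MAX.
  supplier_id=5: MAX(cost) = 4
  supplier_id=6: MAX(cost) = 43
  supplier_id=8: MAX(cost) = 79
  supplier_id=12: MAX(cost) = 70

2 | 79 ; 7 | 4 ; 11 | 70 ; 12 | 43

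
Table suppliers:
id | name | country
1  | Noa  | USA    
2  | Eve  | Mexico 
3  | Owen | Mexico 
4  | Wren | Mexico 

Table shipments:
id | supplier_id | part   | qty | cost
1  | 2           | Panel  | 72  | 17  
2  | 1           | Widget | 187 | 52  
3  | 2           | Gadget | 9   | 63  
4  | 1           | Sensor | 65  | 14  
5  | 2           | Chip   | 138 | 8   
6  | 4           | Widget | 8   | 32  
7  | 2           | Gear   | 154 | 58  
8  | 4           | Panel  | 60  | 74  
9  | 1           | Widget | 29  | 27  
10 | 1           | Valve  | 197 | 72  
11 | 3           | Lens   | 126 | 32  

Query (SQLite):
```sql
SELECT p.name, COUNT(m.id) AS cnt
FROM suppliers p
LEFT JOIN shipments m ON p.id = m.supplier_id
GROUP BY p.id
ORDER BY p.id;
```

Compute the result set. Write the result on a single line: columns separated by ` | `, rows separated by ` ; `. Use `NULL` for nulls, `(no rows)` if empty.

LEFT JOIN keeps every suppliers row; unmatched ones get NULL for shipments columns.
Group by suppliers.id and compute COUNT(m.id). COUNT(col) of an all-NULL group is 0.
  1: ids {2, 4, 9, 10} → COUNT(m.id)=4
  2: ids {1, 3, 5, 7} → COUNT(m.id)=4
  3: ids {11} → COUNT(m.id)=1
  4: ids {6, 8} → COUNT(m.id)=2

Noa | 4 ; Eve | 4 ; Owen | 1 ; Wren | 2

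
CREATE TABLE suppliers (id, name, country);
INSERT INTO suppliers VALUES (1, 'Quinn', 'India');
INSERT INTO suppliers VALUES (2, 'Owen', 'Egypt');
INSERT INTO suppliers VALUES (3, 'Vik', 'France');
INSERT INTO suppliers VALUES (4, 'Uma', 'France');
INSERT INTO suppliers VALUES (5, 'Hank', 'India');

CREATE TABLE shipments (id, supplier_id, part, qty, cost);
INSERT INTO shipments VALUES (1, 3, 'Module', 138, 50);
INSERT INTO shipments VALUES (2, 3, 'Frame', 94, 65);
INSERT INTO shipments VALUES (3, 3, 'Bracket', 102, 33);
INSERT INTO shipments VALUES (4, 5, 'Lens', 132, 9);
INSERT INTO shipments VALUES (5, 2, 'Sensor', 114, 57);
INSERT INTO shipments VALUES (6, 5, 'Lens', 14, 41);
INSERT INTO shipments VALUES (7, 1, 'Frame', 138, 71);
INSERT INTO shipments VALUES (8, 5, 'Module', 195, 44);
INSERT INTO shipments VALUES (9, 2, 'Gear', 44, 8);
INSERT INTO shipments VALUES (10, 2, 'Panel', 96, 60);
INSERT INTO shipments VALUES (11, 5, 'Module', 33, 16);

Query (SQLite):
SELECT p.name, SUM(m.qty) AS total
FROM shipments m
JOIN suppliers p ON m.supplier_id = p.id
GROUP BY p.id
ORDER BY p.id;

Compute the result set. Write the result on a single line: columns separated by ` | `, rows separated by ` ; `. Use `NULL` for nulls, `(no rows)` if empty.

Join each shipments row to its suppliers via supplier_id.
Group joined rows by suppliers.id; compute SUM(m.qty) per group.
  1: ids {7} → SUM(m.qty)=138
  2: ids {5, 9, 10} → SUM(m.qty)=254
  3: ids {1, 2, 3} → SUM(m.qty)=334
  5: ids {4, 6, 8, 11} → SUM(m.qty)=374

Quinn | 138 ; Owen | 254 ; Vik | 334 ; Hank | 374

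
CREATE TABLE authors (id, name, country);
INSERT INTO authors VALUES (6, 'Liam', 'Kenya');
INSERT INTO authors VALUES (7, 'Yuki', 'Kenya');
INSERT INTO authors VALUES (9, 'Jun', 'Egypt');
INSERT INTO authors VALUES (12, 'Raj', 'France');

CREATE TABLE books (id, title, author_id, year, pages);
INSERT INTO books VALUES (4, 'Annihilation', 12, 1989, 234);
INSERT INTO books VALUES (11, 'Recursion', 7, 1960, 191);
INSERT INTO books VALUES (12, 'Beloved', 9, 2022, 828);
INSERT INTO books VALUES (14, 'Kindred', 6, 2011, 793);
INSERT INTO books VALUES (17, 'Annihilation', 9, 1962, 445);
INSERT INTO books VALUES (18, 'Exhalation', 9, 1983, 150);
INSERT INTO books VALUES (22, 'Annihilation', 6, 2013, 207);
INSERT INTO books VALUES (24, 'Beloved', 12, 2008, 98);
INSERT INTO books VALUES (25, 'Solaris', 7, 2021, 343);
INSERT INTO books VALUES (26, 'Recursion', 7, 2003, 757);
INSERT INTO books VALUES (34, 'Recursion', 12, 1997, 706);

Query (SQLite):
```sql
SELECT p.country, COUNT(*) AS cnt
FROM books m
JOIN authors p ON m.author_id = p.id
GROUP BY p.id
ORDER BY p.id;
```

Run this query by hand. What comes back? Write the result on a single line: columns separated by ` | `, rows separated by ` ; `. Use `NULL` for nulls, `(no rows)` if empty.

Kenya | 2 ; Kenya | 3 ; Egypt | 3 ; France | 3

Join each books row to its authors via author_id.
Group joined rows by authors.id; compute COUNT(*) per group.
  6: ids {14, 22} → COUNT(*)=2
  7: ids {11, 25, 26} → COUNT(*)=3
  9: ids {12, 17, 18} → COUNT(*)=3
  12: ids {4, 24, 34} → COUNT(*)=3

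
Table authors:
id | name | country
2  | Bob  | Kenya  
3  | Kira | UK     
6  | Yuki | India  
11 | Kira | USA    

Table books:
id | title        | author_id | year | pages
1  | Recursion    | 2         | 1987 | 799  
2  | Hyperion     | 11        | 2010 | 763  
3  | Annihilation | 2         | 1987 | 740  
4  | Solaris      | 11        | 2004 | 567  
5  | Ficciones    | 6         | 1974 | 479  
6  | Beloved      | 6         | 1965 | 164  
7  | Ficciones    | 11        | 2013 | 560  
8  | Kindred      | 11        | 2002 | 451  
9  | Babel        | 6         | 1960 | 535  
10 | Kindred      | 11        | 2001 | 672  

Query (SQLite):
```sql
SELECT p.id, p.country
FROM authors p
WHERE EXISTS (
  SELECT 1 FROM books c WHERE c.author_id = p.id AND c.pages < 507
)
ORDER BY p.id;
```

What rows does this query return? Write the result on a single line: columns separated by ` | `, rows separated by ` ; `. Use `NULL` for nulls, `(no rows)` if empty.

For each authors row, check whether any books with matching author_id has pages < 507.
Keep rows where that is true.

6 | India ; 11 | USA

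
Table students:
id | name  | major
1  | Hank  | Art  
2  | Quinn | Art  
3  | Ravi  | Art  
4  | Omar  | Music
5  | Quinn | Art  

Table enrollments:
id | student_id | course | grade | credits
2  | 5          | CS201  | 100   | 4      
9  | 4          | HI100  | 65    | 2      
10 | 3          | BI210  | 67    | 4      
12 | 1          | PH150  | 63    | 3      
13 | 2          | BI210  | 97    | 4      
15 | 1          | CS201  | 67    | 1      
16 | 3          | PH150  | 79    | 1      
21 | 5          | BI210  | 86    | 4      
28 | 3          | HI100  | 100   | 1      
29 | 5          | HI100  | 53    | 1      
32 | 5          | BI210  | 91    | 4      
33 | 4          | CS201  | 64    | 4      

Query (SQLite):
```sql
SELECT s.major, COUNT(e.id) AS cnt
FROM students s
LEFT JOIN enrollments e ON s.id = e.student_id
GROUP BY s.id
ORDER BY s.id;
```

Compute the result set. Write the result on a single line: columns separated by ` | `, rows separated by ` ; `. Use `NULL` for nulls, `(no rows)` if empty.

Art | 2 ; Art | 1 ; Art | 3 ; Music | 2 ; Art | 4

LEFT JOIN keeps every students row; unmatched ones get NULL for enrollments columns.
Group by students.id and compute COUNT(e.id). COUNT(col) of an all-NULL group is 0.
  1: ids {12, 15} → COUNT(e.id)=2
  2: ids {13} → COUNT(e.id)=1
  3: ids {10, 16, 28} → COUNT(e.id)=3
  4: ids {9, 33} → COUNT(e.id)=2
  5: ids {2, 21, 29, 32} → COUNT(e.id)=4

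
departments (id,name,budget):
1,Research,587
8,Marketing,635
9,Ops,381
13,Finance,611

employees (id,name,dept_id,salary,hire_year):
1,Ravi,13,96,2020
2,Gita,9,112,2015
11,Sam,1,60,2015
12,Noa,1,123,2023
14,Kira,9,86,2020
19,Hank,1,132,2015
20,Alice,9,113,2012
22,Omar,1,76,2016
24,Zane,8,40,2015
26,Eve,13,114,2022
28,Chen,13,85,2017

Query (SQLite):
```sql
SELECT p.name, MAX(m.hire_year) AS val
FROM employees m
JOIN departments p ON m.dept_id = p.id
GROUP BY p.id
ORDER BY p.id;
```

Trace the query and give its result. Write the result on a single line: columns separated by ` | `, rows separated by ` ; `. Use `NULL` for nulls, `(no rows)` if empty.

Join each employees row to its departments via dept_id.
Group joined rows by departments.id; compute MAX(m.hire_year) per group.
  1: ids {11, 12, 19, 22} → MAX(m.hire_year)=2023
  8: ids {24} → MAX(m.hire_year)=2015
  9: ids {2, 14, 20} → MAX(m.hire_year)=2020
  13: ids {1, 26, 28} → MAX(m.hire_year)=2022

Research | 2023 ; Marketing | 2015 ; Ops | 2020 ; Finance | 2022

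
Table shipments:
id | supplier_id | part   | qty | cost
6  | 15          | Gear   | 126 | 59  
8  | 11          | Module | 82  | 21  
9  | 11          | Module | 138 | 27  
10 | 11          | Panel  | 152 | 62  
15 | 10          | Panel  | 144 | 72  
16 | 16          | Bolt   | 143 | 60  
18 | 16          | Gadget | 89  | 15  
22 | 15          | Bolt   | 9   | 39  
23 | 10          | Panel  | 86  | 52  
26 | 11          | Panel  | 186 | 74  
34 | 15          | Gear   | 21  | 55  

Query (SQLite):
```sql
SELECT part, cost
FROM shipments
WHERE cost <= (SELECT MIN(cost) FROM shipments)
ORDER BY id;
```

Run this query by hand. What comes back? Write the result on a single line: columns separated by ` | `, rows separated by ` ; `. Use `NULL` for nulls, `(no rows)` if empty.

Gadget | 15

Scalar subquery: MIN(cost) over all shipments rows = 15.
Keep rows where cost <= that value.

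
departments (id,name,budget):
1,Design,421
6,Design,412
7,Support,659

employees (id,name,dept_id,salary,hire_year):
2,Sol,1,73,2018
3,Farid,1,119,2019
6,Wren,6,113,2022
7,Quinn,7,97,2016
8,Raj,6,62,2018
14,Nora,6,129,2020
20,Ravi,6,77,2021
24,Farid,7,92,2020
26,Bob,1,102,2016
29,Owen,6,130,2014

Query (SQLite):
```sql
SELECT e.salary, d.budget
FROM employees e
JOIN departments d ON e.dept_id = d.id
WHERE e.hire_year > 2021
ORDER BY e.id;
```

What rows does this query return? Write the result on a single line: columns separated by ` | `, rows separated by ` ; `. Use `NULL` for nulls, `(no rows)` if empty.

Each employees row matches the departments row where dept_id = departments.id.
Then keep rows with e.hire_year > 2021.

113 | 412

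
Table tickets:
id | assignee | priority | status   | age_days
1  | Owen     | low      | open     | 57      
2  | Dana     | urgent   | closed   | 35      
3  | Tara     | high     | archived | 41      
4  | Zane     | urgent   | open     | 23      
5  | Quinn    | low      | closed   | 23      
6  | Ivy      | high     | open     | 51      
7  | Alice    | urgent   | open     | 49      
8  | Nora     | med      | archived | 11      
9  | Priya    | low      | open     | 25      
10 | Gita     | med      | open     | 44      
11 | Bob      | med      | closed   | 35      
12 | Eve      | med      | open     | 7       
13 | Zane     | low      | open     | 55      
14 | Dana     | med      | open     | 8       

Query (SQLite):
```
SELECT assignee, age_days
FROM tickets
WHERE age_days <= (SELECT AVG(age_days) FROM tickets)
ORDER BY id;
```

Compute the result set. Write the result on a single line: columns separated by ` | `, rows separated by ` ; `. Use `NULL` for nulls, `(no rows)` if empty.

Zane | 23 ; Quinn | 23 ; Nora | 11 ; Priya | 25 ; Eve | 7 ; Dana | 8

Scalar subquery: AVG(age_days) over all tickets rows = 33.142857 (≈; comparison uses full precision).
Keep rows where age_days <= that value.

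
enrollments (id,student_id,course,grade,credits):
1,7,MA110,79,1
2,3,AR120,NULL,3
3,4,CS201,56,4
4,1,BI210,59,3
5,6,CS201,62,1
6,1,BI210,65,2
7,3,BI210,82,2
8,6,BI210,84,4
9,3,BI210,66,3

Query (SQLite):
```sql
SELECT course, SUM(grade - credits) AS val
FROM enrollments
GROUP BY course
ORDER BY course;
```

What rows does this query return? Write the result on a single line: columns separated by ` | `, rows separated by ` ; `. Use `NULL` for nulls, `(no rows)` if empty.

For each row compute grade - credits.
Group by course; take SUM of the expression per group.
  AR120: ids {2} → SUM(grade - credits)=NULL
  BI210: ids {4, 6, 7, 8, 9} → SUM(grade - credits)=342
  CS201: ids {3, 5} → SUM(grade - credits)=113
  MA110: ids {1} → SUM(grade - credits)=78

AR120 | NULL ; BI210 | 342 ; CS201 | 113 ; MA110 | 78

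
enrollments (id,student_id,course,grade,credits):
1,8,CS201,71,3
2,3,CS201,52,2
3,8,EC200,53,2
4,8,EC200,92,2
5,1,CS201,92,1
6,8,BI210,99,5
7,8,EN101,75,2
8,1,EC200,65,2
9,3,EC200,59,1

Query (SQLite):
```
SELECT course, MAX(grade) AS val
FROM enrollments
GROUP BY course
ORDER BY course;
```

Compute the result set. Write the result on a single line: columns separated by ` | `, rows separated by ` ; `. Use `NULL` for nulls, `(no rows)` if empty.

BI210 | 99 ; CS201 | 92 ; EC200 | 92 ; EN101 | 75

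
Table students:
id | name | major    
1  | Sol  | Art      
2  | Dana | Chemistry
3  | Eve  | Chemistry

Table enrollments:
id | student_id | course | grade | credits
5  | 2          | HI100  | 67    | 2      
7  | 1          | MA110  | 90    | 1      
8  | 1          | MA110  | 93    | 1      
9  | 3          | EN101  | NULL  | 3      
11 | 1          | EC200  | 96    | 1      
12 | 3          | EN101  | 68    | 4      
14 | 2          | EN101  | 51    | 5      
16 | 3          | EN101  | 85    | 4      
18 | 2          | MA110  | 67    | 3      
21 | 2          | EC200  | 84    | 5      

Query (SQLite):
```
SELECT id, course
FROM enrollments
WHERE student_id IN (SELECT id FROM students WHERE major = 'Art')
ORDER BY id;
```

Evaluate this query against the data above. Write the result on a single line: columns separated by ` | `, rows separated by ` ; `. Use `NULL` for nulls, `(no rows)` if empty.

7 | MA110 ; 8 | MA110 ; 11 | EC200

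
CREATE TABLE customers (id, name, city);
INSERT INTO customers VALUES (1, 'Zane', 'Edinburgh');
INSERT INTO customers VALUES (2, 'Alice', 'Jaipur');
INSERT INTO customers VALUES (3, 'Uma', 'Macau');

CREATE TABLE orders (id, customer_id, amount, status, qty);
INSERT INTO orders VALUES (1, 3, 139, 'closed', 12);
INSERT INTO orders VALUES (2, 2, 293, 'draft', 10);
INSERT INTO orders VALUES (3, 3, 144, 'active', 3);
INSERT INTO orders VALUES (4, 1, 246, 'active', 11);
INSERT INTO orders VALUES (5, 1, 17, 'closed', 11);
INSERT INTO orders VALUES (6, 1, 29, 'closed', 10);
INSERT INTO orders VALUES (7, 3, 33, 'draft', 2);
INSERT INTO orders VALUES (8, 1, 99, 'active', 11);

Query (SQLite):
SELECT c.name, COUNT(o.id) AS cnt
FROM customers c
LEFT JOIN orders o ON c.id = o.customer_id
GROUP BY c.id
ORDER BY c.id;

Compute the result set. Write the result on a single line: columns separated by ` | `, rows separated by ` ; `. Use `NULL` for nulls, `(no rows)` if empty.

Zane | 4 ; Alice | 1 ; Uma | 3

LEFT JOIN keeps every customers row; unmatched ones get NULL for orders columns.
Group by customers.id and compute COUNT(o.id). COUNT(col) of an all-NULL group is 0.
  1: ids {4, 5, 6, 8} → COUNT(o.id)=4
  2: ids {2} → COUNT(o.id)=1
  3: ids {1, 3, 7} → COUNT(o.id)=3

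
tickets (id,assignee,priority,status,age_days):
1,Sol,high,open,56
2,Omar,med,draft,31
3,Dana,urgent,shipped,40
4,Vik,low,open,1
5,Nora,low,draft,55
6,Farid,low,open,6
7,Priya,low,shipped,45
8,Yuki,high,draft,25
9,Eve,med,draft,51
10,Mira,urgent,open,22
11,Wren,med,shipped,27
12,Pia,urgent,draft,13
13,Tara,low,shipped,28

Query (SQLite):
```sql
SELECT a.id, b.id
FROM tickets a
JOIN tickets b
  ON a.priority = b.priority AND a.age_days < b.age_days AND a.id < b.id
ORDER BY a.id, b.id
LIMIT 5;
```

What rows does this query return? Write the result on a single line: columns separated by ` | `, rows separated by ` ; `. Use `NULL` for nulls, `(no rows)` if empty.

2 | 9 ; 4 | 5 ; 4 | 6 ; 4 | 7 ; 4 | 13

Pairs (a,b) with same priority, a.age_days < b.age_days, a.id < b.id.
priority groups: high:{1,8} low:{4,5,6,7,13} med:{2,9,11} urgent:{3,10,12}
Ordered by (a.id, b.id); first 5.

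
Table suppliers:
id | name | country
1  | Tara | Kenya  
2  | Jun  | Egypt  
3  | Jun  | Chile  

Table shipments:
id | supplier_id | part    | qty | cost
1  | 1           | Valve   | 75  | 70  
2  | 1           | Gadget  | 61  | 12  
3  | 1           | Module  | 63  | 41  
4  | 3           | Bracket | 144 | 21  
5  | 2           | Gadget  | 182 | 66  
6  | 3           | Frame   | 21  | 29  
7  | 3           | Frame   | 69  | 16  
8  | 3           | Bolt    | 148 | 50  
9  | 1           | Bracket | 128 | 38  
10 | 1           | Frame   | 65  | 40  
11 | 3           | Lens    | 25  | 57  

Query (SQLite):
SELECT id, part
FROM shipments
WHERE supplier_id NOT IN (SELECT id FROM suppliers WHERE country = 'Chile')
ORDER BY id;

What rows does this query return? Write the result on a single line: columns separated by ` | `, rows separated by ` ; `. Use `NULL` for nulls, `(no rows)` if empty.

Inner query: suppliers.id where country = 'Chile'.
Outer: keep shipments rows whose supplier_id is not in that set.
Inner query → {3}

1 | Valve ; 2 | Gadget ; 3 | Module ; 5 | Gadget ; 9 | Bracket ; 10 | Frame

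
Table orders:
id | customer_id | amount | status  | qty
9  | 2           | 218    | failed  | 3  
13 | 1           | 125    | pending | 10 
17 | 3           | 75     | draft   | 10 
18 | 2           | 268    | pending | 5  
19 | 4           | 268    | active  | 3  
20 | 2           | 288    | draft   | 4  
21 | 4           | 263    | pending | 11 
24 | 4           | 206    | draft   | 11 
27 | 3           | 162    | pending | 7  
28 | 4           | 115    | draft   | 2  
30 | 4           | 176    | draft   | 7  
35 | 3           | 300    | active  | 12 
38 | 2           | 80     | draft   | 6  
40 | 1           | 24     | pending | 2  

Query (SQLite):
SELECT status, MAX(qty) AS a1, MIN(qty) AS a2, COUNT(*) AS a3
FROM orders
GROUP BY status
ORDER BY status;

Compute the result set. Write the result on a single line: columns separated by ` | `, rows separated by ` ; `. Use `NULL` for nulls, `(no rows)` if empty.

active | 12 | 3 | 2 ; draft | 11 | 2 | 6 ; failed | 3 | 3 | 1 ; pending | 11 | 2 | 5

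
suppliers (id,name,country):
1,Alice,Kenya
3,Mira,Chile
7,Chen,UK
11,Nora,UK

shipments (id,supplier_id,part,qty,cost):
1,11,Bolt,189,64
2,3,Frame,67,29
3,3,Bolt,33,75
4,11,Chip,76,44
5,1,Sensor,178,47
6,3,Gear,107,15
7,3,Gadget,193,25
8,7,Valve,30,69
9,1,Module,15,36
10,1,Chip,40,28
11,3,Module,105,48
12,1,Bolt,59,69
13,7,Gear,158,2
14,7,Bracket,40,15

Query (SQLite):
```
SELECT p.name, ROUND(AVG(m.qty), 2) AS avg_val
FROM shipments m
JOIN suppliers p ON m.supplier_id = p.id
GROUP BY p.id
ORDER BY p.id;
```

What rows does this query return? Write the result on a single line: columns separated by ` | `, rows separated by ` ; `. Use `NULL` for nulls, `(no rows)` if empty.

Join each shipments row to its suppliers via supplier_id.
Group joined rows by suppliers.id; compute ROUND(AVG(m.qty), 2) per group.
  1: ids {5, 9, 10, 12} → ROUND(AVG(m.qty), 2)=73
  3: ids {2, 3, 6, 7, 11} → ROUND(AVG(m.qty), 2)=101
  7: ids {8, 13, 14} → ROUND(AVG(m.qty), 2)=76
  11: ids {1, 4} → ROUND(AVG(m.qty), 2)=132.5

Alice | 73 ; Mira | 101 ; Chen | 76 ; Nora | 132.5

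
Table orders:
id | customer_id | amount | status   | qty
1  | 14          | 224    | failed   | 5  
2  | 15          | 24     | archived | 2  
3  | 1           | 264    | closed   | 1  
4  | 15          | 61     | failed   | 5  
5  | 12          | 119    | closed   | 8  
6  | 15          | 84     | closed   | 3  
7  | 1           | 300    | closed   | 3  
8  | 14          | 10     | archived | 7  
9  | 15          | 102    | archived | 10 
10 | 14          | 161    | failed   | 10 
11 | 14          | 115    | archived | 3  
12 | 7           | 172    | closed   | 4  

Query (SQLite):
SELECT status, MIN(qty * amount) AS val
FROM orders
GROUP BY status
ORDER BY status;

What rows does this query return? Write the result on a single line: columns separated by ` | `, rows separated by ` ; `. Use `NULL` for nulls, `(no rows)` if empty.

archived | 48 ; closed | 252 ; failed | 305

For each row compute qty * amount.
Group by status; take MIN of the expression per group.
  archived: ids {2, 8, 9, 11} → MIN(qty * amount)=48
  closed: ids {3, 5, 6, 7, 12} → MIN(qty * amount)=252
  failed: ids {1, 4, 10} → MIN(qty * amount)=305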